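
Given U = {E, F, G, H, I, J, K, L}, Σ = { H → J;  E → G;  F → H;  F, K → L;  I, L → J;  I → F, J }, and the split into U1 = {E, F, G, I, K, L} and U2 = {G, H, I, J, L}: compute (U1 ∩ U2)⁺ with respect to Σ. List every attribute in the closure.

U1 ∩ U2 = {G, I, L}.
I, L → J applies, adding J
I → F, J applies, adding F
F → H applies, adding H
Closure: {F, G, H, I, J, L}.

F, G, H, I, J, L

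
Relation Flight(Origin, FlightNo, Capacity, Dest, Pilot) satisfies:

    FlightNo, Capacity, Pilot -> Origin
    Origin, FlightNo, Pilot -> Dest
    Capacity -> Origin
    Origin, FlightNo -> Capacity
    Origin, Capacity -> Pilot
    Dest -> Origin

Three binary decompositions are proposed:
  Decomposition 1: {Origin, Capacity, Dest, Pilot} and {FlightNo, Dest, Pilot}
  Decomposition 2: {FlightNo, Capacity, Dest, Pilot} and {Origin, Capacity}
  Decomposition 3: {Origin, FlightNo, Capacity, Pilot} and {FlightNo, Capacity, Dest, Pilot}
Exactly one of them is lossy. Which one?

Decomposition 1

Decomposition 1: common = {Dest, Pilot}, closure = {Origin, Dest, Pilot} → lossy.
Decomposition 2: common = {Capacity}, closure = {Origin, Capacity, Pilot} → lossless.
Decomposition 3: common = {FlightNo, Capacity, Pilot}, closure = {Origin, FlightNo, Capacity, Dest, Pilot} → lossless.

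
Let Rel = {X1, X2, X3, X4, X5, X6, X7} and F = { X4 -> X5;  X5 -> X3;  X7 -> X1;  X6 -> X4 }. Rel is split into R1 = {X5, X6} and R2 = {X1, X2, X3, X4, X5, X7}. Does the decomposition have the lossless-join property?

Common attributes: R1 ∩ R2 = {X5}.
Closure of {X5}: X5 → X3 applies, adding X3. So (X5)⁺ = {X3, X5}.
The closure contains neither all of R1 = {X5, X6} nor all of R2 = {X1, X2, X3, X4, X5, X7}, so the common attributes are not a superkey of either fragment. The join is lossy.

No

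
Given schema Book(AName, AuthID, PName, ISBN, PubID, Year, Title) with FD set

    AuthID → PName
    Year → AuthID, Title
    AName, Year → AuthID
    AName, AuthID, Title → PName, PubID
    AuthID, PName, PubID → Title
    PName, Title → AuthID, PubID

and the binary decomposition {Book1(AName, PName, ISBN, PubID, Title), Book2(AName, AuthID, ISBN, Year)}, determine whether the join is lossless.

Common attributes: Book1 ∩ Book2 = {AName, ISBN}.
No dependency enlarges {AName, ISBN}, so (AName, ISBN)⁺ = {AName, ISBN}.
The closure contains neither all of Book1 = {AName, PName, ISBN, PubID, Title} nor all of Book2 = {AName, AuthID, ISBN, Year}, so the common attributes are not a superkey of either fragment. The join is lossy.

No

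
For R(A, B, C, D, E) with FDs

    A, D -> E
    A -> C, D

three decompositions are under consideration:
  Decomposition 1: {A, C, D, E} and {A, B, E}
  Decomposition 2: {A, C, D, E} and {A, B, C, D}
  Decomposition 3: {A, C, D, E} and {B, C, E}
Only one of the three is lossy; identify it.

Decomposition 1: common = {A, E}, closure = {A, C, D, E} → lossless.
Decomposition 2: common = {A, C, D}, closure = {A, C, D, E} → lossless.
Decomposition 3: common = {C, E}, closure = {C, E} → lossy.

Decomposition 3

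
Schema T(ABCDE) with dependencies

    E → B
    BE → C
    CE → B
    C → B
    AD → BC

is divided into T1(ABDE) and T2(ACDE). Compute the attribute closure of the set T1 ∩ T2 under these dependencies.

ABCDE

T1 ∩ T2 = {ADE}.
E → B applies, adding B
BE → C applies, adding C
Closure: {ABCDE}.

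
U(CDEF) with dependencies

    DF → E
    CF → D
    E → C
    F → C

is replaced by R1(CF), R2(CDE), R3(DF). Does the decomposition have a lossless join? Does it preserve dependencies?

Lossless test (chase): Rows 1 and 3 agree on F; apply F→C and equate their C entries. Rows 1 and 3 agree on CF; apply CF→D and equate their D entries. Rows 1 and 3 agree on DF; apply DF→E and equate their E entries. No row becomes fully distinguished — the join is lossy.
Dependency preservation: the restricted closure of {DF} across the fragments never reaches {E}, so DF → E cannot be enforced without a join — not preserved.

lossy and not dependency-preserving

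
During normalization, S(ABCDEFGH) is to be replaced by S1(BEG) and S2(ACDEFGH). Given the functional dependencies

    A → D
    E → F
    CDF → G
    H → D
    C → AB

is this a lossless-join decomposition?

No

Common attributes: S1 ∩ S2 = {EG}.
Closure of {EG}: E → F applies, adding F. So (EG)⁺ = {EFG}.
The closure contains neither all of S1 = {BEG} nor all of S2 = {ACDEFGH}, so the common attributes are not a superkey of either fragment. The join is lossy.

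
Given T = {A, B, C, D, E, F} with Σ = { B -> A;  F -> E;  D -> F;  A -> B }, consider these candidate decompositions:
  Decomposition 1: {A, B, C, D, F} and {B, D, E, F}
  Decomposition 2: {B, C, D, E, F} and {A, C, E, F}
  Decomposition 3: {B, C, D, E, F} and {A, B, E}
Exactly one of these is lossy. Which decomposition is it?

Decomposition 2

Decomposition 1: common = {B, D, F}, closure = {A, B, D, E, F} → lossless.
Decomposition 2: common = {C, E, F}, closure = {C, E, F} → lossy.
Decomposition 3: common = {B, E}, closure = {A, B, E} → lossless.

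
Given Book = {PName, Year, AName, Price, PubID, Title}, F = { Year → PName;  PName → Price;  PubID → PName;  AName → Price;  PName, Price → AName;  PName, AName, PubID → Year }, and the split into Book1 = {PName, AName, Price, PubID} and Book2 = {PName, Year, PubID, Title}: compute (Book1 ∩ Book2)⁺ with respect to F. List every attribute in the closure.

PName, Year, AName, Price, PubID

Book1 ∩ Book2 = {PName, PubID}.
PName → Price applies, adding Price
PName, Price → AName applies, adding AName
PName, AName, PubID → Year applies, adding Year
Closure: {PName, Year, AName, Price, PubID}.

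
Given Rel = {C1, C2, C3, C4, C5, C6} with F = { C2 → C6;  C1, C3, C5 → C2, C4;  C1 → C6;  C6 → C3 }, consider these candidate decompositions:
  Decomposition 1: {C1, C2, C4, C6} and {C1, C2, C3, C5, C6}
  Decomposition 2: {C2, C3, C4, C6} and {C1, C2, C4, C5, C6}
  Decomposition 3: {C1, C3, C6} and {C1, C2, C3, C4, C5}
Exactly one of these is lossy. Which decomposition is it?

Decomposition 1: common = {C1, C2, C6}, closure = {C1, C2, C3, C6} → lossy.
Decomposition 2: common = {C2, C4, C6}, closure = {C2, C3, C4, C6} → lossless.
Decomposition 3: common = {C1, C3}, closure = {C1, C3, C6} → lossless.

Decomposition 1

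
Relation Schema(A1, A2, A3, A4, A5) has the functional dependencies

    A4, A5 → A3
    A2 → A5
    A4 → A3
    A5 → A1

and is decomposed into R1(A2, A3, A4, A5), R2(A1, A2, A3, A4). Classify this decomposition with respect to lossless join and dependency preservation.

Lossless test: (A2, A3, A4)⁺ = {A1, A2, A3, A4, A5}, which contains all of one fragment — lossless.
Dependency preservation: the restricted closure of {A5} across the fragments never reaches {A1}, so A5 → A1 cannot be enforced without a join — not preserved.

lossless but not dependency-preserving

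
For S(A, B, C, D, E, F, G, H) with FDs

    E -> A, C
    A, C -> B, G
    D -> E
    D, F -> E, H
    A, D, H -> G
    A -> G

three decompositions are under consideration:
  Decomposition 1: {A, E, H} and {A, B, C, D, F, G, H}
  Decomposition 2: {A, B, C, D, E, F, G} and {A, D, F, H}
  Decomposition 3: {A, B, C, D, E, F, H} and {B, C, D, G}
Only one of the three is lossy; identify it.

Decomposition 1

Decomposition 1: common = {A, H}, closure = {A, G, H} → lossy.
Decomposition 2: common = {A, D, F}, closure = {A, B, C, D, E, F, G, H} → lossless.
Decomposition 3: common = {B, C, D}, closure = {A, B, C, D, E, G} → lossless.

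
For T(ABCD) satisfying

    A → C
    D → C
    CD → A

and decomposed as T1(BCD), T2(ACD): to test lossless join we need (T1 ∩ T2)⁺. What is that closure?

ACD

T1 ∩ T2 = {CD}.
CD → A applies, adding A
Closure: {ACD}.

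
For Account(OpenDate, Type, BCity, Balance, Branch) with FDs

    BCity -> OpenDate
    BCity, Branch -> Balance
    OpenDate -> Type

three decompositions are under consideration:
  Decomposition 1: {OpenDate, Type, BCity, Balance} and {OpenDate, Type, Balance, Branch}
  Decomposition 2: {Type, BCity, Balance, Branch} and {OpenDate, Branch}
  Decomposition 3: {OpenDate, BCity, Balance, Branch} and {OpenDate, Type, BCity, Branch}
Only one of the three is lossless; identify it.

Decomposition 1: common = {OpenDate, Type, Balance}, closure = {OpenDate, Type, Balance} → lossy.
Decomposition 2: common = {Branch}, closure = {Branch} → lossy.
Decomposition 3: common = {OpenDate, BCity, Branch}, closure = {OpenDate, Type, BCity, Balance, Branch} → lossless.

Decomposition 3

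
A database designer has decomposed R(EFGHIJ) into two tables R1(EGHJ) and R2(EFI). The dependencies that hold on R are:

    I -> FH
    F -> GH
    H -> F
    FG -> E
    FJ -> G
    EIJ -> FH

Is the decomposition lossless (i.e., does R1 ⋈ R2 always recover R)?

No

Common attributes: R1 ∩ R2 = {E}.
No dependency enlarges {E}, so (E)⁺ = {E}.
The closure contains neither all of R1 = {EGHJ} nor all of R2 = {EFI}, so the common attributes are not a superkey of either fragment. The join is lossy.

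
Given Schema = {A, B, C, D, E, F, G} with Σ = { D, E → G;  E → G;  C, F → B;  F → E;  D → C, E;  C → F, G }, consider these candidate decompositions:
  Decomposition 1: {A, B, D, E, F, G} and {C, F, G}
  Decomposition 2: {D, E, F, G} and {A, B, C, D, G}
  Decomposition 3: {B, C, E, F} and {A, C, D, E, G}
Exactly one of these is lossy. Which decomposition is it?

Decomposition 1

Decomposition 1: common = {F, G}, closure = {E, F, G} → lossy.
Decomposition 2: common = {D, G}, closure = {B, C, D, E, F, G} → lossless.
Decomposition 3: common = {C, E}, closure = {B, C, E, F, G} → lossless.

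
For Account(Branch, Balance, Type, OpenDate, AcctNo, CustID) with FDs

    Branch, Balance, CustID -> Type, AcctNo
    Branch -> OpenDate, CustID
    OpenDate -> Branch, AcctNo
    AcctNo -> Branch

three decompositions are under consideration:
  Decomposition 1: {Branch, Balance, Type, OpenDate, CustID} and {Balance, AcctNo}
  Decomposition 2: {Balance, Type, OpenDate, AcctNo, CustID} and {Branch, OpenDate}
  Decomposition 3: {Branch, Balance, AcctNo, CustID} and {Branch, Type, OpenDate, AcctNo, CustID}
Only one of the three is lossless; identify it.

Decomposition 1: common = {Balance}, closure = {Balance} → lossy.
Decomposition 2: common = {OpenDate}, closure = {Branch, OpenDate, AcctNo, CustID} → lossless.
Decomposition 3: common = {Branch, AcctNo, CustID}, closure = {Branch, OpenDate, AcctNo, CustID} → lossy.

Decomposition 2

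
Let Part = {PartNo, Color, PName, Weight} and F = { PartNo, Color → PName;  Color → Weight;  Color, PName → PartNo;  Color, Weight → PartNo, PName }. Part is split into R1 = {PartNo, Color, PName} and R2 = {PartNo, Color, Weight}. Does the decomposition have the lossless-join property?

Common attributes: R1 ∩ R2 = {PartNo, Color}.
Closure of {PartNo, Color}: PartNo, Color → PName applies, adding PName; Color → Weight applies, adding Weight. So (PartNo, Color)⁺ = {PartNo, Color, PName, Weight}.
This closure contains every attribute of R1, so R1 ∩ R2 → R1. The join is lossless.

Yes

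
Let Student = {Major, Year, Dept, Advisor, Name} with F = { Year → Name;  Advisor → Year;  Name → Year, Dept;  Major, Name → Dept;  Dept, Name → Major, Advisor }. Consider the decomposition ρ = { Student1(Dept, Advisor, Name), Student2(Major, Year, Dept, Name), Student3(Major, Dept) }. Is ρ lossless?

Yes

Chase test. Columns are Major, Year, Dept, Advisor, Name; row i has aⱼ where attribute j ∈ Studenti, else bᵢⱼ.
Initial tableau (one row per fragment):
  row 1: b11 b12 a3 a4 a5
  row 2: a1 a2 a3 b24 a5
  row 3: a1 b32 a3 b34 b35
Rows 1 and 2 agree on Name; apply Name→Year, Dept and equate their Year, Dept entries.
Rows 1 and 2 agree on Dept, Name; apply Dept, Name→Major, Advisor and equate their Major, Advisor entries.
Row 1 is now all distinguished symbols — the join is lossless.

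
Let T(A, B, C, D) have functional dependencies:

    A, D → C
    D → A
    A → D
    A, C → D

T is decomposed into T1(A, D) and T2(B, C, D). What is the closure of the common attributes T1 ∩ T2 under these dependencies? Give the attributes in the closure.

T1 ∩ T2 = {D}.
D → A applies, adding A
A, D → C applies, adding C
Closure: {A, C, D}.

A, C, D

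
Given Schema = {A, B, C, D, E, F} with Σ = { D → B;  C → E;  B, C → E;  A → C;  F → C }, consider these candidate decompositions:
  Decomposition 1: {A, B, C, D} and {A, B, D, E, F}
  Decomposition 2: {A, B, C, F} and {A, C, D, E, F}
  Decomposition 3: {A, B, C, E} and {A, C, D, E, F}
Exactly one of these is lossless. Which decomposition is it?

Decomposition 1

Decomposition 1: common = {A, B, D}, closure = {A, B, C, D, E} → lossless.
Decomposition 2: common = {A, C, F}, closure = {A, C, E, F} → lossy.
Decomposition 3: common = {A, C, E}, closure = {A, C, E} → lossy.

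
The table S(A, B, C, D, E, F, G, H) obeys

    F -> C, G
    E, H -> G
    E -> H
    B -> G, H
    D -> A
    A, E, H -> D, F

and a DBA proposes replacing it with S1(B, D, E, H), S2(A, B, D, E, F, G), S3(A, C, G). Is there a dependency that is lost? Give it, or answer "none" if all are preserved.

Check F → C, G: no single fragment contains all of {C, F, G}, and the restricted closure of {F} across the fragments never reaches {C, G}.
E, H → G is preserved.
E → H is preserved.
B → G, H is preserved.
D → A is preserved.
A, E, H → D, F is preserved.

F -> C, G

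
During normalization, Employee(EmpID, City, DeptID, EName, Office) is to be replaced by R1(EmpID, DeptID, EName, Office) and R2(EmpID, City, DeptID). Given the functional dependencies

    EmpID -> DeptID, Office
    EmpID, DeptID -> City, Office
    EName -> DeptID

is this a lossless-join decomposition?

Common attributes: R1 ∩ R2 = {EmpID, DeptID}.
Closure of {EmpID, DeptID}: EmpID → DeptID, Office applies, adding Office; EmpID, DeptID → City, Office applies, adding City. So (EmpID, DeptID)⁺ = {EmpID, City, DeptID, Office}.
This closure contains every attribute of R2, so R1 ∩ R2 → R2. The join is lossless.

Yes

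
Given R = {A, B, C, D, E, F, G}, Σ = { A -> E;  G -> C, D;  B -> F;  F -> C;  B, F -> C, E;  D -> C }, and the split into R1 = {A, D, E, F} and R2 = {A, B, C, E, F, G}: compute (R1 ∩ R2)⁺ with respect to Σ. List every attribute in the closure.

R1 ∩ R2 = {A, E, F}.
F → C applies, adding C
Closure: {A, C, E, F}.

A, C, E, F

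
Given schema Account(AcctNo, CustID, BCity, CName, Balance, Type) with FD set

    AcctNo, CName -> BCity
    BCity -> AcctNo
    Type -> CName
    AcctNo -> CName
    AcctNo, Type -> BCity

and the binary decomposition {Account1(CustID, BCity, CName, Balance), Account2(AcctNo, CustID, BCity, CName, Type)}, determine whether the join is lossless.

No

Common attributes: Account1 ∩ Account2 = {CustID, BCity, CName}.
Closure of {CustID, BCity, CName}: BCity → AcctNo applies, adding AcctNo. So (CustID, BCity, CName)⁺ = {AcctNo, CustID, BCity, CName}.
The closure contains neither all of Account1 = {CustID, BCity, CName, Balance} nor all of Account2 = {AcctNo, CustID, BCity, CName, Type}, so the common attributes are not a superkey of either fragment. The join is lossy.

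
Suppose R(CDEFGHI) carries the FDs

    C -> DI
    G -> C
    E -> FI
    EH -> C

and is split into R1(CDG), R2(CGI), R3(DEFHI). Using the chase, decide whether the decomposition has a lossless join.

No

Chase test. Columns are CDEFGHI; row i has aⱼ where attribute j ∈ Ri, else bᵢⱼ.
Initial tableau (one row per fragment):
  row 1: a1 a2 b13 b14 a5 b16 b17
  row 2: a1 b22 b23 b24 a5 b26 a7
  row 3: b31 a2 a3 a4 b35 a6 a7
Rows 1 and 2 agree on C; apply C→DI and equate their DI entries.
No row becomes fully distinguished — the join is lossy.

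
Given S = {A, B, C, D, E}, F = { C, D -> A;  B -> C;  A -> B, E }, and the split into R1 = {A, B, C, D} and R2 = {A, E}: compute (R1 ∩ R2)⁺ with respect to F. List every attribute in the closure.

R1 ∩ R2 = {A}.
A → B, E applies, adding B, E
B → C applies, adding C
Closure: {A, B, C, E}.

A, B, C, E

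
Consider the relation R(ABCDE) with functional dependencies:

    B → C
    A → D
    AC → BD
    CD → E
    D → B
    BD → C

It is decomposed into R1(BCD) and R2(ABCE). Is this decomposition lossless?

No

Common attributes: R1 ∩ R2 = {BC}.
No dependency enlarges {BC}, so (BC)⁺ = {BC}.
The closure contains neither all of R1 = {BCD} nor all of R2 = {ABCE}, so the common attributes are not a superkey of either fragment. The join is lossy.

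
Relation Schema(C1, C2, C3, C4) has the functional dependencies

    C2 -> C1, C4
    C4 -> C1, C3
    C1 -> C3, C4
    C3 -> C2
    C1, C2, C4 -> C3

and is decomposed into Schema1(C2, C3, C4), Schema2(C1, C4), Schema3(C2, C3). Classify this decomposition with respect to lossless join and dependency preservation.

lossless and dependency-preserving

Lossless test (chase): Rows 1 and 3 agree on C2; apply C2→C1, C4 and equate their C1, C4 entries. Rows 1 and 2 agree on C4; apply C4→C1, C3 and equate their C1, C3 entries. Rows 1 and 2 agree on C3; apply C3→C2 and equate their C2 entries. Row 1 is now all distinguished symbols — the join is lossless.
Dependency preservation: C2 → C1, C4; C4 → C1, C3; C1 → C3, C4; C1, C2, C4 → C3 are not contained in any single fragment, but the restricted closure of each left-hand side across the fragments still reaches the right-hand side; the remaining FDs each lie inside some fragment. All dependencies are preserved.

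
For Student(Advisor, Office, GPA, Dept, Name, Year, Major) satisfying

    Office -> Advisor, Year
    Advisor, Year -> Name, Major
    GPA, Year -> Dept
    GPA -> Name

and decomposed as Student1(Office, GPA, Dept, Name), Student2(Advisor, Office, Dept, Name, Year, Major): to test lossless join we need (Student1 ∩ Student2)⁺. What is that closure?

Student1 ∩ Student2 = {Office, Dept, Name}.
Office → Advisor, Year applies, adding Advisor, Year
Advisor, Year → Name, Major applies, adding Major
Closure: {Advisor, Office, Dept, Name, Year, Major}.

Advisor, Office, Dept, Name, Year, Major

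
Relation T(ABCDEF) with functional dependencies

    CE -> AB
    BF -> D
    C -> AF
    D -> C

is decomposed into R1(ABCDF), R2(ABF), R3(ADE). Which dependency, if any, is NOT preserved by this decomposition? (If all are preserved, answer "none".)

Check CE → AB: no single fragment contains all of {ABCE}, and the restricted closure of {CE} across the fragments never reaches {AB}.
BF → D is preserved.
C → AF is preserved.
D → C is preserved.

CE -> AB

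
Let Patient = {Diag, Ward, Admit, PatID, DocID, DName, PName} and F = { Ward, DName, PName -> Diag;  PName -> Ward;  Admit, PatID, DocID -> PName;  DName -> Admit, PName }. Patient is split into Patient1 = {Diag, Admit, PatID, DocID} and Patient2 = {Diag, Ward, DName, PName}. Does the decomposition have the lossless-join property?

No

Common attributes: Patient1 ∩ Patient2 = {Diag}.
No dependency enlarges {Diag}, so (Diag)⁺ = {Diag}.
The closure contains neither all of Patient1 = {Diag, Admit, PatID, DocID} nor all of Patient2 = {Diag, Ward, DName, PName}, so the common attributes are not a superkey of either fragment. The join is lossy.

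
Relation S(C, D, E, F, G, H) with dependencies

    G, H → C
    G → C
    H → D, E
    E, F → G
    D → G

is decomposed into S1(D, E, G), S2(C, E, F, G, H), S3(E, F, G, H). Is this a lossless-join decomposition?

Chase test. Columns are C, D, E, F, G, H; row i has aⱼ where attribute j ∈ Si, else bᵢⱼ.
Initial tableau (one row per fragment):
  row 1: b11 a2 a3 b14 a5 b16
  row 2: a1 b22 a3 a4 a5 a6
  row 3: b31 b32 a3 a4 a5 a6
Rows 2 and 3 agree on G, H; apply G, H→C and equate their C entries.
Rows 1 and 2 agree on G; apply G→C and equate their C entries.
Rows 2 and 3 agree on H; apply H→D, E and equate their D, E entries.
No row becomes fully distinguished — the join is lossy.

No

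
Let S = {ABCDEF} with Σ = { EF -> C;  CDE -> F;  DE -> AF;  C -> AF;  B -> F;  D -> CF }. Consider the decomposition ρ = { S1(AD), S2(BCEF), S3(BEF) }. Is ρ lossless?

No

Chase test. Columns are ABCDEF; row i has aⱼ where attribute j ∈ Si, else bᵢⱼ.
Initial tableau (one row per fragment):
  row 1: a1 b12 b13 a4 b15 b16
  row 2: b21 a2 a3 b24 a5 a6
  row 3: b31 a2 b33 b34 a5 a6
Rows 2 and 3 agree on EF; apply EF→C and equate their C entries.
Rows 2 and 3 agree on C; apply C→AF and equate their AF entries.
No row becomes fully distinguished — the join is lossy.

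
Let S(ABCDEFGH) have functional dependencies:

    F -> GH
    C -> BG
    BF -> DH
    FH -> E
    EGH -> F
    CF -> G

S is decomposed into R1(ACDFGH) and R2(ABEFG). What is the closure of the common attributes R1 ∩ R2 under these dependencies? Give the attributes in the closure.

AEFGH

R1 ∩ R2 = {AFG}.
F → GH applies, adding H
FH → E applies, adding E
Closure: {AEFGH}.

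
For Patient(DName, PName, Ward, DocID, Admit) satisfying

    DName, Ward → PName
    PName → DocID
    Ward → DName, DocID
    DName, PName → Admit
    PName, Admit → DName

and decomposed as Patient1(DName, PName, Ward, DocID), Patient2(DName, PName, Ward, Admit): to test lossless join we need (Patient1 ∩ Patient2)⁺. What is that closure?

Patient1 ∩ Patient2 = {DName, PName, Ward}.
PName → DocID applies, adding DocID
DName, PName → Admit applies, adding Admit
Closure: {DName, PName, Ward, DocID, Admit}.

DName, PName, Ward, DocID, Admit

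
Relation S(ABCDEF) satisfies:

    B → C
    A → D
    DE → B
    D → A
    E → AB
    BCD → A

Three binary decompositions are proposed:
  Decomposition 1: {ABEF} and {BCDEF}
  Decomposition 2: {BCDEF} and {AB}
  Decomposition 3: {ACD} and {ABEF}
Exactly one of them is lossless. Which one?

Decomposition 1: common = {BEF}, closure = {ABCDEF} → lossless.
Decomposition 2: common = {B}, closure = {BC} → lossy.
Decomposition 3: common = {A}, closure = {AD} → lossy.

Decomposition 1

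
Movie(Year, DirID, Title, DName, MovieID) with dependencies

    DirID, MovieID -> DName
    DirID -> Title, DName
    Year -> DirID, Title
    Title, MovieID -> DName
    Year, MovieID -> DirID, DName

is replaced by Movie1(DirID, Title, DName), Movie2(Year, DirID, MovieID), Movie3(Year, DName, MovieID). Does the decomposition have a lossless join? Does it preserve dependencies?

lossless but not dependency-preserving

Lossless test (chase): Rows 1 and 2 agree on DirID; apply DirID→Title, DName and equate their Title, DName entries. Rows 2 and 3 agree on Year; apply Year→DirID, Title and equate their DirID, Title entries. Row 2 is now all distinguished symbols — the join is lossless.
Dependency preservation: the restricted closure of {Title, MovieID} across the fragments never reaches {DName}, so Title, MovieID → DName cannot be enforced without a join — not preserved.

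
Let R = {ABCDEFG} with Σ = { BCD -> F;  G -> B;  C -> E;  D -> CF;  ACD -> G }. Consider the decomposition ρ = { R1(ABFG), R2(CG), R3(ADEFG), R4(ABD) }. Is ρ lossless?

Chase test. Columns are ABCDEFG; row i has aⱼ where attribute j ∈ Ri, else bᵢⱼ.
Initial tableau (one row per fragment):
  row 1: a1 a2 b13 b14 b15 a6 a7
  row 2: b21 b22 a3 b24 b25 b26 a7
  row 3: a1 b32 b33 a4 a5 a6 a7
  row 4: a1 a2 b43 a4 b45 b46 b47
Rows 1 and 2 agree on G; apply G→B and equate their B entries.
Rows 1 and 3 agree on G; apply G→B and equate their B entries.
Rows 3 and 4 agree on D; apply D→CF and equate their CF entries.
Rows 3 and 4 agree on ACD; apply ACD→G and equate their G entries.
Rows 3 and 4 agree on C; apply C→E and equate their E entries.
No row becomes fully distinguished — the join is lossy.

No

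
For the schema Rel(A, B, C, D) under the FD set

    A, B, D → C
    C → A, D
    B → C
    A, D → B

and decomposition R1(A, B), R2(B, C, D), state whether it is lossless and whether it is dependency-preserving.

lossless but not dependency-preserving

Lossless test: (B)⁺ = {A, B, C, D}, which contains all of one fragment — lossless.
Dependency preservation: the restricted closure of {A, D} across the fragments never reaches {B}, so A, D → B cannot be enforced without a join — not preserved.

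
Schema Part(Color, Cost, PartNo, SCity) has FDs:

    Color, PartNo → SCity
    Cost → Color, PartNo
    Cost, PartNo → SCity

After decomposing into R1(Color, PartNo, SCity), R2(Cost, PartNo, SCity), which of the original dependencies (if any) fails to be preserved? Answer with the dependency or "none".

Check Cost → Color, PartNo: no single fragment contains all of {Color, Cost, PartNo}, and the restricted closure of {Cost} across the fragments never reaches {Color, PartNo}.
Color, PartNo → SCity is preserved.
Cost, PartNo → SCity is preserved.

Cost → Color, PartNo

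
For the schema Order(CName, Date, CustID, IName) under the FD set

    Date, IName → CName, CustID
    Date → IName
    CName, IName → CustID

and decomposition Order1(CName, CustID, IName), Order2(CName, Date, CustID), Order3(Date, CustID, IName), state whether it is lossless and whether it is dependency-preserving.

lossless and dependency-preserving

Lossless test (chase): Rows 2 and 3 agree on Date; apply Date→IName and equate their IName entries. Rows 2 and 3 agree on Date, IName; apply Date, IName→CName, CustID and equate their CName, CustID entries. Row 2 is now all distinguished symbols — the join is lossless.
Dependency preservation: Date, IName → CName, CustID is not contained in any single fragment, but the restricted closure of its left-hand side across the fragments still reaches the right-hand side; the remaining FDs each lie inside some fragment. All dependencies are preserved.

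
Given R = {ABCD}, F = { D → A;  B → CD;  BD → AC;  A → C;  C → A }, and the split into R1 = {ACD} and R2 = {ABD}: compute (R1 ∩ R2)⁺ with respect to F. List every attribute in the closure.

R1 ∩ R2 = {AD}.
A → C applies, adding C
Closure: {ACD}.

ACD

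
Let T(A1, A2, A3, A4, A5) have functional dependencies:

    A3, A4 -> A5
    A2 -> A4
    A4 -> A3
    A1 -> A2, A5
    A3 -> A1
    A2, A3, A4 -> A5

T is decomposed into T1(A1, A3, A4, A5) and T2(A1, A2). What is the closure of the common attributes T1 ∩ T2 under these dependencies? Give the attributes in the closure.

A1, A2, A3, A4, A5

T1 ∩ T2 = {A1}.
A1 → A2, A5 applies, adding A2, A5
A2 → A4 applies, adding A4
A4 → A3 applies, adding A3
Closure: {A1, A2, A3, A4, A5}.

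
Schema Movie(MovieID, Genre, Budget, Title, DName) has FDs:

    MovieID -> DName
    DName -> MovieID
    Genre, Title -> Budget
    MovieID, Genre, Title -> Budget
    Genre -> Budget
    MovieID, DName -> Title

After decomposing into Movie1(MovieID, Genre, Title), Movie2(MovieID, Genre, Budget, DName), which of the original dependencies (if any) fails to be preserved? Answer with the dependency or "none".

none

MovieID → DName lies within Movie2.
DName → MovieID lies within Movie2.
Genre, Title → Budget: restricted closure across fragments reaches Budget.
MovieID, Genre, Title → Budget: restricted closure across fragments reaches Budget.
Genre → Budget lies within Movie2.
MovieID, DName → Title: restricted closure across fragments reaches Title.
Every dependency is enforceable on the fragments, so the decomposition is dependency-preserving.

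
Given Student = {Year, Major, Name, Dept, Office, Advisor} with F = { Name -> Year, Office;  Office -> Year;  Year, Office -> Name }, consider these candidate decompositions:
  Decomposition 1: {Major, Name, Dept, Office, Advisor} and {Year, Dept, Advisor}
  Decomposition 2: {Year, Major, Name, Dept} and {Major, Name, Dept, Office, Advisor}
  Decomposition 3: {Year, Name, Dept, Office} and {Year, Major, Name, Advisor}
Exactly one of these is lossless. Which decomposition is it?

Decomposition 1: common = {Dept, Advisor}, closure = {Dept, Advisor} → lossy.
Decomposition 2: common = {Major, Name, Dept}, closure = {Year, Major, Name, Dept, Office} → lossless.
Decomposition 3: common = {Year, Name}, closure = {Year, Name, Office} → lossy.

Decomposition 2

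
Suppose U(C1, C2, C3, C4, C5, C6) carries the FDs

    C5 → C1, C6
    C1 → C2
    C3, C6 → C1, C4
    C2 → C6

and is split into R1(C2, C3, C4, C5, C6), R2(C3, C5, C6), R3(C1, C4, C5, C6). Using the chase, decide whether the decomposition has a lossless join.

Chase test. Columns are C1, C2, C3, C4, C5, C6; row i has aⱼ where attribute j ∈ Ri, else bᵢⱼ.
Initial tableau (one row per fragment):
  row 1: b11 a2 a3 a4 a5 a6
  row 2: b21 b22 a3 b24 a5 a6
  row 3: a1 b32 b33 a4 a5 a6
Rows 1 and 2 agree on C5; apply C5→C1, C6 and equate their C1, C6 entries.
Rows 1 and 3 agree on C5; apply C5→C1, C6 and equate their C1, C6 entries.
Rows 1 and 2 agree on C1; apply C1→C2 and equate their C2 entries.
Rows 1 and 3 agree on C1; apply C1→C2 and equate their C2 entries.
Rows 1 and 2 agree on C3, C6; apply C3, C6→C1, C4 and equate their C1, C4 entries.
Row 1 is now all distinguished symbols — the join is lossless.

Yes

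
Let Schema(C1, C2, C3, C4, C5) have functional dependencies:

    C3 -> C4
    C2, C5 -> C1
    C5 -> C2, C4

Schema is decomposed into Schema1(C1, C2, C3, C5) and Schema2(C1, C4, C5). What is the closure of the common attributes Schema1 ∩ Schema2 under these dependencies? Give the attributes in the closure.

C1, C2, C4, C5

Schema1 ∩ Schema2 = {C1, C5}.
C5 → C2, C4 applies, adding C2, C4
Closure: {C1, C2, C4, C5}.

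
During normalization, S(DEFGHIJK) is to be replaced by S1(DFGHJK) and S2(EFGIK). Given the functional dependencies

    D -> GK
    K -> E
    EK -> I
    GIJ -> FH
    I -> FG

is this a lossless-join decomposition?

Common attributes: S1 ∩ S2 = {FGK}.
Closure of {FGK}: K → E applies, adding E; EK → I applies, adding I. So (FGK)⁺ = {EFGIK}.
This closure contains every attribute of S2, so S1 ∩ S2 → S2. The join is lossless.

Yes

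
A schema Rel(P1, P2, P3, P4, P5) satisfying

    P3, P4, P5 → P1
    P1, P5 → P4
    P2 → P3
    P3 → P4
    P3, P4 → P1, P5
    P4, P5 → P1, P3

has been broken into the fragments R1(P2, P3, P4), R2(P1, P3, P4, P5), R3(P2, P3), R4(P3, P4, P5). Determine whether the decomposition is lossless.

Chase test. Columns are P1, P2, P3, P4, P5; row i has aⱼ where attribute j ∈ Ri, else bᵢⱼ.
Initial tableau (one row per fragment):
  row 1: b11 a2 a3 a4 b15
  row 2: a1 b22 a3 a4 a5
  row 3: b31 a2 a3 b34 b35
  row 4: b41 b42 a3 a4 a5
Rows 2 and 4 agree on P3, P4, P5; apply P3, P4, P5→P1 and equate their P1 entries.
Rows 1 and 3 agree on P3; apply P3→P4 and equate their P4 entries.
Rows 1 and 2 agree on P3, P4; apply P3, P4→P1, P5 and equate their P1, P5 entries.
Rows 1 and 3 agree on P3, P4; apply P3, P4→P1, P5 and equate their P1, P5 entries.
Row 1 is now all distinguished symbols — the join is lossless.

Yes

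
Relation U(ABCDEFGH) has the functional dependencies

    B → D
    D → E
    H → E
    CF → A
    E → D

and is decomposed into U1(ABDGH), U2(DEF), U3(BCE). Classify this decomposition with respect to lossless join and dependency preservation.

Lossless test (chase): Rows 1 and 3 agree on B; apply B→D and equate their D entries. Rows 1 and 2 agree on D; apply D→E and equate their E entries. No row becomes fully distinguished — the join is lossy.
Dependency preservation: the restricted closure of {CF} across the fragments never reaches {A}, so CF → A cannot be enforced without a join — not preserved.

lossy and not dependency-preserving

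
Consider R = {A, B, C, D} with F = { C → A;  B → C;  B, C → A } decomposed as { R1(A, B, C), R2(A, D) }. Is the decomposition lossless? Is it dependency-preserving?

lossy but dependency-preserving

Lossless test: (A)⁺ = {A}, which is a superkey of neither fragment — lossy.
Dependency preservation: every FD's attributes lie within a single fragment, so each can be enforced locally — preserved.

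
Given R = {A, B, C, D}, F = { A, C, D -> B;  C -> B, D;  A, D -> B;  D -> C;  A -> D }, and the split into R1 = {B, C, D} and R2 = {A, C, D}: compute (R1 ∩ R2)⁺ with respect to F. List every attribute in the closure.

B, C, D

R1 ∩ R2 = {C, D}.
C → B, D applies, adding B
Closure: {B, C, D}.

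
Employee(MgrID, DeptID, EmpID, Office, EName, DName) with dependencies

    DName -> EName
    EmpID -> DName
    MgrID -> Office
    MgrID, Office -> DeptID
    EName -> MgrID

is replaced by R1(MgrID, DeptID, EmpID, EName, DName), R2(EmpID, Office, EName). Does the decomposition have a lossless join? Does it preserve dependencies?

Lossless test: (EmpID, EName)⁺ = {MgrID, DeptID, EmpID, Office, EName, DName}, which contains all of one fragment — lossless.
Dependency preservation: the restricted closure of {MgrID} across the fragments never reaches {Office}, so MgrID → Office cannot be enforced without a join — not preserved.

lossless but not dependency-preserving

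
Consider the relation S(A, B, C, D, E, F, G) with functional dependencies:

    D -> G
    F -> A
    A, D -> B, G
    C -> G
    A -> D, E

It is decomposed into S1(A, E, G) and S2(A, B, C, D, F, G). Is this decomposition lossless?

Common attributes: S1 ∩ S2 = {A, G}.
Closure of {A, G}: A → D, E applies, adding D, E; A, D → B, G applies, adding B. So (A, G)⁺ = {A, B, D, E, G}.
This closure contains every attribute of S1, so S1 ∩ S2 → S1. The join is lossless.

Yes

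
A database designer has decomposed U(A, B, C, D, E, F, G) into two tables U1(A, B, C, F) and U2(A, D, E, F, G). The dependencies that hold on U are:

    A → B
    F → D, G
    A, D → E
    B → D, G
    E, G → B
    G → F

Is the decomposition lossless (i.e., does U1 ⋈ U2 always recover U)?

Common attributes: U1 ∩ U2 = {A, F}.
Closure of {A, F}: A → B applies, adding B; F → D, G applies, adding D, G; A, D → E applies, adding E. So (A, F)⁺ = {A, B, D, E, F, G}.
This closure contains every attribute of U2, so U1 ∩ U2 → U2. The join is lossless.

Yes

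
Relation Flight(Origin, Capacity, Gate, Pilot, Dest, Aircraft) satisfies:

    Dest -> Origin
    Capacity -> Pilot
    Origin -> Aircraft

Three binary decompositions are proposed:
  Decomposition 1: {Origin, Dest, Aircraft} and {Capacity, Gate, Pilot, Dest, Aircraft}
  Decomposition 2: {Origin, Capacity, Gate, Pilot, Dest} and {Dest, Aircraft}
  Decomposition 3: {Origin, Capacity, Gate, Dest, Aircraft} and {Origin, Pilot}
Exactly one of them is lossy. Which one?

Decomposition 1: common = {Dest, Aircraft}, closure = {Origin, Dest, Aircraft} → lossless.
Decomposition 2: common = {Dest}, closure = {Origin, Dest, Aircraft} → lossless.
Decomposition 3: common = {Origin}, closure = {Origin, Aircraft} → lossy.

Decomposition 3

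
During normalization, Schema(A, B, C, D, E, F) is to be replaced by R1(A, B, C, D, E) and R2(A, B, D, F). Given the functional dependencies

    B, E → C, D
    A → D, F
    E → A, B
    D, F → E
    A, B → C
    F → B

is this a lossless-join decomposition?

Yes

Common attributes: R1 ∩ R2 = {A, B, D}.
Closure of {A, B, D}: A → D, F applies, adding F; D, F → E applies, adding E; A, B → C applies, adding C. So (A, B, D)⁺ = {A, B, C, D, E, F}.
This closure contains every attribute of R1, so R1 ∩ R2 → R1. The join is lossless.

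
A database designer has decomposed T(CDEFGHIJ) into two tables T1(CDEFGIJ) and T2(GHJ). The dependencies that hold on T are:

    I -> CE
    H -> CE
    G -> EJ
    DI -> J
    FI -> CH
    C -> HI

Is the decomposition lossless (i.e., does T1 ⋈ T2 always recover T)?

Common attributes: T1 ∩ T2 = {GJ}.
Closure of {GJ}: G → EJ applies, adding E. So (GJ)⁺ = {EGJ}.
The closure contains neither all of T1 = {CDEFGIJ} nor all of T2 = {GHJ}, so the common attributes are not a superkey of either fragment. The join is lossy.

No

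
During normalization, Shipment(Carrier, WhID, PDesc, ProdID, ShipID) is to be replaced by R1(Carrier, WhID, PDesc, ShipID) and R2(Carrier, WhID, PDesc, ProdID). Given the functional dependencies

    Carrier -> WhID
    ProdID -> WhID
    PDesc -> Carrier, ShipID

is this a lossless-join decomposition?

Yes

Common attributes: R1 ∩ R2 = {Carrier, WhID, PDesc}.
Closure of {Carrier, WhID, PDesc}: PDesc → Carrier, ShipID applies, adding ShipID. So (Carrier, WhID, PDesc)⁺ = {Carrier, WhID, PDesc, ShipID}.
This closure contains every attribute of R1, so R1 ∩ R2 → R1. The join is lossless.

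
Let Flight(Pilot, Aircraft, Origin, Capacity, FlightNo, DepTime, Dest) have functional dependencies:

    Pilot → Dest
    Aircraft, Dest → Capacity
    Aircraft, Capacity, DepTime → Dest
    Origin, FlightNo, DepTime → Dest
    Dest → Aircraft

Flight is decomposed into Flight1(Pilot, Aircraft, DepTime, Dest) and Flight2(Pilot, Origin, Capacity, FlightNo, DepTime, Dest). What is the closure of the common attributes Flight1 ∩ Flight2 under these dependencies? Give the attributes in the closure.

Flight1 ∩ Flight2 = {Pilot, DepTime, Dest}.
Dest → Aircraft applies, adding Aircraft
Aircraft, Dest → Capacity applies, adding Capacity
Closure: {Pilot, Aircraft, Capacity, DepTime, Dest}.

Pilot, Aircraft, Capacity, DepTime, Dest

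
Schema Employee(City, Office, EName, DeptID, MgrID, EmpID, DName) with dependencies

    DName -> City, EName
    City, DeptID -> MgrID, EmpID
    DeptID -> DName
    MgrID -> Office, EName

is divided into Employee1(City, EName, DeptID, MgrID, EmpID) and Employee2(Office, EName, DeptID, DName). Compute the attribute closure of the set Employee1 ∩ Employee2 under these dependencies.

Employee1 ∩ Employee2 = {EName, DeptID}.
DeptID → DName applies, adding DName
DName → City, EName applies, adding City
City, DeptID → MgrID, EmpID applies, adding MgrID, EmpID
MgrID → Office, EName applies, adding Office
Closure: {City, Office, EName, DeptID, MgrID, EmpID, DName}.

City, Office, EName, DeptID, MgrID, EmpID, DName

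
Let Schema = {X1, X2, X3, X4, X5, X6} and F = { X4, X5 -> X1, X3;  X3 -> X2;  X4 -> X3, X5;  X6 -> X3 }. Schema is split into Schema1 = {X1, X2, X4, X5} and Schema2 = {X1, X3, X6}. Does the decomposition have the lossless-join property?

Common attributes: Schema1 ∩ Schema2 = {X1}.
No dependency enlarges {X1}, so (X1)⁺ = {X1}.
The closure contains neither all of Schema1 = {X1, X2, X4, X5} nor all of Schema2 = {X1, X3, X6}, so the common attributes are not a superkey of either fragment. The join is lossy.

No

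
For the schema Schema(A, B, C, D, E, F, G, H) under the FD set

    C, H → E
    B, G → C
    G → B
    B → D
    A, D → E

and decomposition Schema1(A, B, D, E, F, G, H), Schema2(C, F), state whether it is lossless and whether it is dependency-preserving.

lossy and not dependency-preserving

Lossless test: (F)⁺ = {F}, which is a superkey of neither fragment — lossy.
Dependency preservation: the restricted closure of {C, H} across the fragments never reaches {E}, so C, H → E cannot be enforced without a join — not preserved.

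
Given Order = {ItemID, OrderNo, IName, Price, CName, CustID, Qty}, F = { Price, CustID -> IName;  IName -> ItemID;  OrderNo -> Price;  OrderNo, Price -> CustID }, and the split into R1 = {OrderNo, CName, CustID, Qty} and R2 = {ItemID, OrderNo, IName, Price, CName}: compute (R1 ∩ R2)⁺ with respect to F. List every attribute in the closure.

ItemID, OrderNo, IName, Price, CName, CustID

R1 ∩ R2 = {OrderNo, CName}.
OrderNo → Price applies, adding Price
OrderNo, Price → CustID applies, adding CustID
Price, CustID → IName applies, adding IName
IName → ItemID applies, adding ItemID
Closure: {ItemID, OrderNo, IName, Price, CName, CustID}.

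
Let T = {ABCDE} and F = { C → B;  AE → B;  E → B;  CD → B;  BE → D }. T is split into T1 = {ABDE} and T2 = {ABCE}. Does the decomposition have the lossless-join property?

Yes

Common attributes: T1 ∩ T2 = {ABE}.
Closure of {ABE}: BE → D applies, adding D. So (ABE)⁺ = {ABDE}.
This closure contains every attribute of T1, so T1 ∩ T2 → T1. The join is lossless.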